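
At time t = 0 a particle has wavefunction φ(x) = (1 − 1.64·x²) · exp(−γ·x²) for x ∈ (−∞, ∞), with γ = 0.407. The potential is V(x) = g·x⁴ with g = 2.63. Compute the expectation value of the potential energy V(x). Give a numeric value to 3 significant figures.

38.8

⟨V⟩ = ∫ V(x)·|φ|² dx / ∫|φ|² dx.
Expand each integrand as polynomial × e^(−2γx²) and use ∫x^(2j)·e^(−2γx²) dx = (2j−1)!!/(4γ)^j · √(π/(2γ)), odd powers → 0; here √(π/(2γ)) = 1.9645.
State is unnormalized: ∫|φ|² dx = 3.9873, and ∫φ*·V(x)·φ dx = 154.65, so ⟨V⟩ = 154.65 / 3.9873.
⟨V⟩ = 38.786.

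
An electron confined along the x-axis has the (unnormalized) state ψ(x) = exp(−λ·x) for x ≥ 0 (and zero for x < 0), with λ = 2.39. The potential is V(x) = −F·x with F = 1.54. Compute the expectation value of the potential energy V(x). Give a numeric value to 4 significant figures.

-0.3222

⟨V⟩ = ∫ V(x)·|ψ|² dx / ∫|ψ|² dx.
Every integrand reduces to terms xʲ·e^(−2λx) on [0, ∞); use ∫₀^∞ xʲ·e^(−2λx) dx = j!/(2λ)^(j+1).
State is unnormalized: ∫|ψ|² dx = 0.20921, and ∫ψ*·V(x)·ψ dx = -0.067401, so ⟨V⟩ = -0.067401 / 0.20921.
⟨V⟩ = -0.32218.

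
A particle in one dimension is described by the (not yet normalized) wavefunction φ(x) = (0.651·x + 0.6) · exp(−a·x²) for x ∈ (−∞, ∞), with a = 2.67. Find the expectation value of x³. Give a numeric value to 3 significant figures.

⟨x³⟩ = ∫ x³·|φ|² dx / ∫|φ|² dx (integrals over the domain).
Expand each integrand as polynomial × e^(−2ax²) and use ∫x^(2j)·e^(−2ax²) dx = (2j−1)!!/(4a)^j · √(π/(2a)), odd powers → 0; here √(π/(2a)) = 0.76702.
State is unnormalized: ∫|φ|² dx = 0.30656, and ∫φ*·x³·φ dx = 0.015760, so ⟨x³⟩ = 0.015760 / 0.30656.
⟨x³⟩ = 0.051408.

0.0514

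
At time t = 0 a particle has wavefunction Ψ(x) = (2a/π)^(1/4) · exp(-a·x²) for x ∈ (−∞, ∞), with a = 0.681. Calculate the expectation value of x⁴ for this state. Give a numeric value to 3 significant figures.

0.404

⟨x⁴⟩ = ∫ x⁴·|Ψ|² dx (integrals over the domain).
Gaussian moments: ∫x^(2j)·e^(−2ax²) dx = (2j−1)!!/(4a)^j · √(π/(2a)), odd powers integrate to 0; here √(π/(2a)) = 1.5188.
⟨x⁴⟩ = 0.40430.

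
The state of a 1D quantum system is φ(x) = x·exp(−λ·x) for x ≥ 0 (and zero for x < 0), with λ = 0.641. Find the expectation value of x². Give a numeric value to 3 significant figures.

7.30

⟨x²⟩ = ∫ x²·|φ|² dx / ∫|φ|² dx (integrals over the domain).
Every integrand reduces to terms xʲ·e^(−2λx) on [0, ∞); use ∫₀^∞ xʲ·e^(−2λx) dx = j!/(2λ)^(j+1).
State is unnormalized: ∫|φ|² dx = 0.94922, and ∫φ*·x²·φ dx = 6.9306, so ⟨x²⟩ = 6.9306 / 0.94922.
⟨x²⟩ = 7.3014.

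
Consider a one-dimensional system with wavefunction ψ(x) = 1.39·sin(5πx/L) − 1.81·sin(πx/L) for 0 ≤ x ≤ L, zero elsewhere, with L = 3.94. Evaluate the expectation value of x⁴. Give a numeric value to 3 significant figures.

31.7

⟨x⁴⟩ = ∫ x⁴·|ψ|² dx / ∫|ψ|² dx (integrals over the domain).
On 0 ≤ x ≤ L (j ≠ l): ∫sin²(jπx/L) dx = L/2, ∫sin(jπx/L)·sin(lπx/L) dx = 0; diagonal moments ∫x·sin²(jπx/L) dx = L²/4, ∫x²·sin²(jπx/L) dx = L³·(1/6 − 1/(4j²π²)); cross terms ∫x·sin(jπx/L)·sin(lπx/L) dx = 0 for j + l even and −4jlL²/(π²(j² − l²)²) for j + l odd, ∫x²·sin(jπx/L)·sin(lπx/L) dx = (−1)^(j+l)·4jlL³/(π²(j² − l²)²); higher powers the same way via product-to-sum and parts.
State is unnormalized: ∫|ψ|² dx = 10.260, and ∫ψ*·x⁴·ψ dx = 325.40, so ⟨x⁴⟩ = 325.40 / 10.260.
⟨x⁴⟩ = 31.715.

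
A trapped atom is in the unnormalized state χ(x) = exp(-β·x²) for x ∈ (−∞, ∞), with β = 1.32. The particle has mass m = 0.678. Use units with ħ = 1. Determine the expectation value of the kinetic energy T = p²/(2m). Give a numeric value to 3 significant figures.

0.973

T = −(ħ²/2m) d²/dx², so ⟨T⟩ = −(ħ²/2m) ∫ χ*·χ'' dx / ∫|χ|² dx; with m = 0.678.
Gaussian moments: ∫x^(2j)·e^(−2βx²) dx = (2j−1)!!/(4β)^j · √(π/(2β)), odd powers integrate to 0; here √(π/(2β)) = 1.0909. Derivatives: d/dx e^(−βx²) = −2βx·e^(−βx²), d²/dx² e^(−βx²) = (4β²x² − 2β)·e^(−βx²).
State is unnormalized: ∫|χ|² dx = 1.0909, and ∫χ*·(−ħ²/2m · χ'') dx = 1.0619, so ⟨T⟩ = 1.0619 / 1.0909.
⟨T⟩ = 0.97345.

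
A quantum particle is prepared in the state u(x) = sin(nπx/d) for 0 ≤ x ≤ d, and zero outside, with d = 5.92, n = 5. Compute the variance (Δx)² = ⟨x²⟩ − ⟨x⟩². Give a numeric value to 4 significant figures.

Compute ⟨x⟩ and ⟨x²⟩ separately, then (Δx)² = ⟨x²⟩ − ⟨x⟩².
With sin²θ = (1 − cos2θ)/2 on 0 ≤ x ≤ d: ∫sin²(nπx/d) dx = d/2, ∫x·sin²(nπx/d) dx = d²/4, ∫x²·sin²(nπx/d) dx = d³·(1/6 − 1/(4n²π²)); higher powers xᵏ the same way, integrating xᵏ·cos(2nπx/d) by parts.
Normalization: ∫|u|² dx = 2.9600.
⟨x⟩ = 2.9600 and ⟨x²⟩ = 11.611.
(Δx)² = 11.611 − (2.9600)² = 2.8495.

2.850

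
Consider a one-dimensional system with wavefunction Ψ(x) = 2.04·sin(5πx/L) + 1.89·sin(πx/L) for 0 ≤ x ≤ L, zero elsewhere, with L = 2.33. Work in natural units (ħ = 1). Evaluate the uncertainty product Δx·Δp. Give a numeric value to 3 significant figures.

Δx = √(⟨x²⟩−⟨x⟩²), Δp = √(⟨p²⟩−⟨p⟩²).
On 0 ≤ x ≤ L (j ≠ l): ∫sin²(jπx/L) dx = L/2, ∫sin(jπx/L)·sin(lπx/L) dx = 0; diagonal moments ∫x·sin²(jπx/L) dx = L²/4, ∫x²·sin²(jπx/L) dx = L³·(1/6 − 1/(4j²π²)); cross terms ∫x·sin(jπx/L)·sin(lπx/L) dx = 0 for j + l even and −4jlL²/(π²(j² − l²)²) for j + l odd, ∫x²·sin(jπx/L)·sin(lπx/L) dx = (−1)^(j+l)·4jlL³/(π²(j² − l²)²); higher powers the same way via product-to-sum and parts. d²/dx² sin(jπx/L) = −(jπ/L)²·sin(jπx/L); on 0 ≤ x ≤ L, ∫sin²(jπx/L) dx = L/2 and ∫sin(jπx/L)·sin(lπx/L) dx = 0 for j ≠ l, so only diagonal terms survive in ∫|Ψ|² and ∫Ψ·Ψ″; ∫Ψ·Ψ′ dx = [Ψ²/2] between the walls = 0.
Normalization: ∫|Ψ|² dx = 9.0098.
⟨x⟩ = 1.1650, ⟨x²⟩ = 1.7148 ⇒ Δx = 0.59795.
⟨p⟩ = 0.0000, ⟨p²⟩ = 25.297 ⇒ Δp = 5.0296.
Δx·Δp = 3.0074.

3.01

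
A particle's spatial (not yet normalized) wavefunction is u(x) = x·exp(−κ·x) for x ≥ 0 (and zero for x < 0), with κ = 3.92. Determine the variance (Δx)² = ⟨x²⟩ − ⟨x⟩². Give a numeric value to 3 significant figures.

0.0488

Compute ⟨x⟩ and ⟨x²⟩ separately, then (Δx)² = ⟨x²⟩ − ⟨x⟩².
Every integrand reduces to terms xʲ·e^(−2κx) on [0, ∞); use ∫₀^∞ xʲ·e^(−2κx) dx = j!/(2κ)^(j+1).
Normalization: ∫|u|² dx = 0.0041503.
⟨x⟩ = 0.38265 and ⟨x²⟩ = 0.19523.
(Δx)² = 0.19523 − (0.38265)² = 0.048808.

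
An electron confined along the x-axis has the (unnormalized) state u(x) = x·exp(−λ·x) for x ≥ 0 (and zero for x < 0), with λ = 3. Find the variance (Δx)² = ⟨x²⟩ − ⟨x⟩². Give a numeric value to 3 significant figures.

0.0833

Compute ⟨x⟩ and ⟨x²⟩ separately, then (Δx)² = ⟨x²⟩ − ⟨x⟩².
Every integrand reduces to terms xʲ·e^(−2λx) on [0, ∞); use ∫₀^∞ xʲ·e^(−2λx) dx = j!/(2λ)^(j+1).
Normalization: ∫|u|² dx = 0.0092593.
⟨x⟩ = 0.50000 and ⟨x²⟩ = 0.33333.
(Δx)² = 0.33333 − (0.50000)² = 0.083333.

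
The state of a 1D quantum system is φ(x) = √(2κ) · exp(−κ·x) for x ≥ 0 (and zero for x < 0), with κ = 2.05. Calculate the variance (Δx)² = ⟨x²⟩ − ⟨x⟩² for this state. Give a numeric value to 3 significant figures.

0.0595

Compute ⟨x⟩ and ⟨x²⟩ separately, then (Δx)² = ⟨x²⟩ − ⟨x⟩².
Every integrand reduces to terms xʲ·e^(−2κx) on [0, ∞); use ∫₀^∞ xʲ·e^(−2κx) dx = j!/(2κ)^(j+1).
⟨x⟩ = 0.24390 and ⟨x²⟩ = 0.11898.
(Δx)² = 0.11898 − (0.24390)² = 0.059488.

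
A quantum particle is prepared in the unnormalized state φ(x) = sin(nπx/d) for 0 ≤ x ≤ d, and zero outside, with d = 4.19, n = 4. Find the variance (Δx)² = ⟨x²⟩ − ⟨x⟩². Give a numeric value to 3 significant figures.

1.41

Compute ⟨x⟩ and ⟨x²⟩ separately, then (Δx)² = ⟨x²⟩ − ⟨x⟩².
With sin²θ = (1 − cos2θ)/2 on 0 ≤ x ≤ d: ∫sin²(nπx/d) dx = d/2, ∫x·sin²(nπx/d) dx = d²/4, ∫x²·sin²(nπx/d) dx = d³·(1/6 − 1/(4n²π²)); higher powers xᵏ the same way, integrating xᵏ·cos(2nπx/d) by parts.
Normalization: ∫|φ|² dx = 2.0950.
⟨x⟩ = 2.0950 and ⟨x²⟩ = 5.7964.
(Δx)² = 5.7964 − (2.0950)² = 1.4074.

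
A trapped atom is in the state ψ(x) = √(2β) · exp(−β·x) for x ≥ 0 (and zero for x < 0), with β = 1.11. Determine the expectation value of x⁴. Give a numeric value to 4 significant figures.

⟨x⁴⟩ = ∫ x⁴·|ψ|² dx (integrals over the domain).
Every integrand reduces to terms xʲ·e^(−2βx) on [0, ∞); use ∫₀^∞ xʲ·e^(−2βx) dx = j!/(2β)^(j+1).
⟨x⁴⟩ = 0.98810.

0.9881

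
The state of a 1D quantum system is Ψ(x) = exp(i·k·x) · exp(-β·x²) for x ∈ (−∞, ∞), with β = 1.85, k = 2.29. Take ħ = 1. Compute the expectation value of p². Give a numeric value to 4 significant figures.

p² Ψ = −ħ² d²Ψ/dx²; ⟨p²⟩ = −ħ² ∫ Ψ*·Ψ'' dx / ∫|Ψ|² dx.
Gaussian moments: ∫x^(2j)·e^(−2βx²) dx = (2j−1)!!/(4β)^j · √(π/(2β)), odd powers integrate to 0; here √(π/(2β)) = 0.92145. Derivatives: Ψ′ = (ik − 2βx)·Ψ, Ψ″ = ((ik − 2βx)² − 2β)·Ψ; the odd-in-x pieces drop out.
State is unnormalized: ∫|Ψ|² dx = 0.92145, and ∫Ψ*·(−ħ² Ψ'') dx = 6.5369, so ⟨p²⟩ = 6.5369 / 0.92145.
⟨p²⟩ = 7.0941.

7.094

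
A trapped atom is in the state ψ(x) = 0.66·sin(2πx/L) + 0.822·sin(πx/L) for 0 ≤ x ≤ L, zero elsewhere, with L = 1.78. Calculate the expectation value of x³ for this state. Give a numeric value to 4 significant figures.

⟨x³⟩ = ∫ x³·|ψ|² dx / ∫|ψ|² dx (integrals over the domain).
On 0 ≤ x ≤ L (j ≠ l): ∫sin²(jπx/L) dx = L/2, ∫sin(jπx/L)·sin(lπx/L) dx = 0; diagonal moments ∫x·sin²(jπx/L) dx = L²/4, ∫x²·sin²(jπx/L) dx = L³·(1/6 − 1/(4j²π²)); cross terms ∫x·sin(jπx/L)·sin(lπx/L) dx = 0 for j + l even and −4jlL²/(π²(j² − l²)²) for j + l odd, ∫x²·sin(jπx/L)·sin(lπx/L) dx = (−1)^(j+l)·4jlL³/(π²(j² − l²)²); higher powers the same way via product-to-sum and parts.
State is unnormalized: ∫|ψ|² dx = 0.98904, and ∫ψ*·x³·ψ dx = 0.28636, so ⟨x³⟩ = 0.28636 / 0.98904.
⟨x³⟩ = 0.28953.

0.2895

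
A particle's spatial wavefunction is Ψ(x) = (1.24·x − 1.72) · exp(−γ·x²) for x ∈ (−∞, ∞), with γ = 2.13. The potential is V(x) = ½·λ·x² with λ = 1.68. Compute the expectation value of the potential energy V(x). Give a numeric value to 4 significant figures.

⟨V⟩ = ∫ V(x)·|Ψ|² dx / ∫|Ψ|² dx.
Expand each integrand as polynomial × e^(−2γx²) and use ∫x^(2j)·e^(−2γx²) dx = (2j−1)!!/(4γ)^j · √(π/(2γ)), odd powers → 0; here √(π/(2γ)) = 0.85876.
State is unnormalized: ∫|Ψ|² dx = 2.6955, and ∫Ψ*·V(x)·Ψ dx = 0.29632, so ⟨V⟩ = 0.29632 / 2.6955.
⟨V⟩ = 0.10993.

0.1099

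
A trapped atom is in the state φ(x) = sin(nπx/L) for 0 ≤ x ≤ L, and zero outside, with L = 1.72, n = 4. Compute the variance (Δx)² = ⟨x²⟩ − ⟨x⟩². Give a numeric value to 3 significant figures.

Compute ⟨x⟩ and ⟨x²⟩ separately, then (Δx)² = ⟨x²⟩ − ⟨x⟩².
With sin²θ = (1 − cos2θ)/2 on 0 ≤ x ≤ L: ∫sin²(nπx/L) dx = L/2, ∫x·sin²(nπx/L) dx = L²/4, ∫x²·sin²(nπx/L) dx = L³·(1/6 − 1/(4n²π²)); higher powers xᵏ the same way, integrating xᵏ·cos(2nπx/L) by parts.
Normalization: ∫|φ|² dx = 0.86000.
⟨x⟩ = 0.86000 and ⟨x²⟩ = 0.97677.
(Δx)² = 0.97677 − (0.86000)² = 0.23717.

0.237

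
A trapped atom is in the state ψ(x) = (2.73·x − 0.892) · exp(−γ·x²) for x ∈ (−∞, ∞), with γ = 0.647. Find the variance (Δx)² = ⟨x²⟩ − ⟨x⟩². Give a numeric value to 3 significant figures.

0.730

Compute ⟨x⟩ and ⟨x²⟩ separately, then (Δx)² = ⟨x²⟩ − ⟨x⟩².
Expand each integrand as polynomial × e^(−2γx²) and use ∫x^(2j)·e^(−2γx²) dx = (2j−1)!!/(4γ)^j · √(π/(2γ)), odd powers → 0; here √(π/(2γ)) = 1.5581.
Normalization: ∫|ψ|² dx = 5.7269.
⟨x⟩ = -0.51201 and ⟨x²⟩ = 0.99190.
(Δx)² = 0.99190 − (-0.51201)² = 0.72974.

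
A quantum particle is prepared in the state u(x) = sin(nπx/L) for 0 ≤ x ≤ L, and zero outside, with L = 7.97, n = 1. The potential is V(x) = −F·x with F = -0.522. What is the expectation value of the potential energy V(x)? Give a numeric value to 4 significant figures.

2.080

⟨V⟩ = ∫ V(x)·|u|² dx / ∫|u|² dx.
With sin²θ = (1 − cos2θ)/2 on 0 ≤ x ≤ L: ∫sin²(nπx/L) dx = L/2, ∫x·sin²(nπx/L) dx = L²/4, ∫x²·sin²(nπx/L) dx = L³·(1/6 − 1/(4n²π²)); higher powers xᵏ the same way, integrating xᵏ·cos(2nπx/L) by parts.
State is unnormalized: ∫|u|² dx = 3.9850, and ∫u*·V(x)·u dx = 8.2895, so ⟨V⟩ = 8.2895 / 3.9850.
⟨V⟩ = 2.0802.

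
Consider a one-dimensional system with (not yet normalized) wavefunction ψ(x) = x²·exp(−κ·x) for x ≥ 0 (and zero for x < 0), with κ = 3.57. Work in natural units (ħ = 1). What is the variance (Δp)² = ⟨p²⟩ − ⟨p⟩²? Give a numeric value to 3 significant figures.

4.25

Compute ⟨p⟩ and ⟨p²⟩ separately; (Δp)² = ⟨p²⟩ − ⟨p⟩².
Differentiate x²·exp(−κ·x) with the product rule; every integrand then reduces to terms xʲ·e^(−2κx) on [0, ∞), with ∫₀^∞ xʲ·e^(−2κx) dx = j!/(2κ)^(j+1).
Normalization: ∫|ψ|² dx = 0.0012934.
⟨p⟩ = 0.0000 and ⟨p²⟩ = 4.2483.
(Δp)² = 4.2483 − (0.0000)² = 4.2483.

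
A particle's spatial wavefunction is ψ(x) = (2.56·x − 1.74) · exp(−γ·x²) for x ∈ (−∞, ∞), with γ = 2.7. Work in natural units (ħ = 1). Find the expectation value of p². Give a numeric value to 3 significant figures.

p² ψ = −ħ² d²ψ/dx²; ⟨p²⟩ = −ħ² ∫ ψ*·ψ'' dx / ∫|ψ|² dx.
Expand each integrand as polynomial × e^(−2γx²) and use ∫x^(2j)·e^(−2γx²) dx = (2j−1)!!/(4γ)^j · √(π/(2γ)), odd powers → 0; here √(π/(2γ)) = 0.76274. Differentiate with the product rule, d/dx e^(−γx²) = −2γx·e^(−γx²).
State is unnormalized: ∫|ψ|² dx = 2.7721, and ∫ψ*·(−ħ² ψ'') dx = 9.9841, so ⟨p²⟩ = 9.9841 / 2.7721.
⟨p²⟩ = 3.6016.

3.60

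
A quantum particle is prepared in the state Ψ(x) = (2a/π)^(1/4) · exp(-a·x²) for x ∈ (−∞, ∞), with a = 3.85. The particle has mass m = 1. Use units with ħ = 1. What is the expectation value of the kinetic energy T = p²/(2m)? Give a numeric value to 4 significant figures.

T = −(ħ²/2m) d²/dx², so ⟨T⟩ = −(ħ²/2m) ∫ Ψ*·Ψ'' dx; with m = 1.
Gaussian moments: ∫x^(2j)·e^(−2ax²) dx = (2j−1)!!/(4a)^j · √(π/(2a)), odd powers integrate to 0; here √(π/(2a)) = 0.63875. Derivatives: d/dx e^(−ax²) = −2ax·e^(−ax²), d²/dx² e^(−ax²) = (4a²x² − 2a)·e^(−ax²).
⟨T⟩ = 1.9250.

1.925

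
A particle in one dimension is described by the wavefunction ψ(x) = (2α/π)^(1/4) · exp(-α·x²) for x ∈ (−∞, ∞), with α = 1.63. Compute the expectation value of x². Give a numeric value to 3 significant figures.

⟨x²⟩ = ∫ x²·|ψ|² dx (integrals over the domain).
Gaussian moments: ∫x^(2j)·e^(−2αx²) dx = (2j−1)!!/(4α)^j · √(π/(2α)), odd powers integrate to 0; here √(π/(2α)) = 0.98167.
⟨x²⟩ = 0.15337.

0.153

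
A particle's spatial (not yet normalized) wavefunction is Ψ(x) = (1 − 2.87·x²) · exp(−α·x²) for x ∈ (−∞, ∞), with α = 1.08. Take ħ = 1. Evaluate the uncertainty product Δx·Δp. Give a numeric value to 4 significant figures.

2.229

Δx = √(⟨x²⟩−⟨x⟩²), Δp = √(⟨p²⟩−⟨p⟩²).
Expand each integrand as polynomial × e^(−2αx²) and use ∫x^(2j)·e^(−2αx²) dx = (2j−1)!!/(4α)^j · √(π/(2α)), odd powers → 0; here √(π/(2α)) = 1.2060. Differentiate with the product rule, d/dx e^(−αx²) = −2αx·e^(−αx²).
Normalization: ∫|Ψ|² dx = 1.2004.
⟨x⟩ = 0.0000, ⟨x²⟩ = 0.84518 ⇒ Δx = 0.91934.
⟨p⟩ = 0.0000, ⟨p²⟩ = 5.8788 ⇒ Δp = 2.4246.
Δx·Δp = 2.2291.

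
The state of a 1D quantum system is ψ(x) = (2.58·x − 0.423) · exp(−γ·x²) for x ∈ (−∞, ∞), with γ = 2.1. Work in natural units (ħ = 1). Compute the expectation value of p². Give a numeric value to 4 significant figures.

5.526

p² ψ = −ħ² d²ψ/dx²; ⟨p²⟩ = −ħ² ∫ ψ*·ψ'' dx / ∫|ψ|² dx.
Expand each integrand as polynomial × e^(−2γx²) and use ∫x^(2j)·e^(−2γx²) dx = (2j−1)!!/(4γ)^j · √(π/(2γ)), odd powers → 0; here √(π/(2γ)) = 0.86487. Differentiate with the product rule, d/dx e^(−γx²) = −2γx·e^(−γx²).
State is unnormalized: ∫|ψ|² dx = 0.84010, and ∫ψ*·(−ħ² ψ'') dx = 4.6427, so ⟨p²⟩ = 4.6427 / 0.84010.
⟨p²⟩ = 5.5263.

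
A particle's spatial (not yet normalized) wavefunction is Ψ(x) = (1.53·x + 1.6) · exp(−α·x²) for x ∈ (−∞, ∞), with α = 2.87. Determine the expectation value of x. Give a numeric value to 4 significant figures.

⟨x⟩ = ∫ x·|Ψ|² dx / ∫|Ψ|² dx (integrals over the domain).
Expand each integrand as polynomial × e^(−2αx²) and use ∫x^(2j)·e^(−2αx²) dx = (2j−1)!!/(4α)^j · √(π/(2α)), odd powers → 0; here √(π/(2α)) = 0.73981.
State is unnormalized: ∫|Ψ|² dx = 2.0448, and ∫Ψ*·x·Ψ dx = 0.31551, so ⟨x⟩ = 0.31551 / 2.0448.
⟨x⟩ = 0.15430.

0.1543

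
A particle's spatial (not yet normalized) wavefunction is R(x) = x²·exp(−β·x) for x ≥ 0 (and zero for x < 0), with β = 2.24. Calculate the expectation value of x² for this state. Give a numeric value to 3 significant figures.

1.49

⟨x²⟩ = ∫ x²·|R|² dx / ∫|R|² dx (integrals over the domain).
Every integrand reduces to terms xʲ·e^(−2βx) on [0, ∞); use ∫₀^∞ xʲ·e^(−2βx) dx = j!/(2β)^(j+1).
State is unnormalized: ∫|R|² dx = 0.013299, and ∫R*·x²·R dx = 0.019879, so ⟨x²⟩ = 0.019879 / 0.013299.
⟨x²⟩ = 1.4947.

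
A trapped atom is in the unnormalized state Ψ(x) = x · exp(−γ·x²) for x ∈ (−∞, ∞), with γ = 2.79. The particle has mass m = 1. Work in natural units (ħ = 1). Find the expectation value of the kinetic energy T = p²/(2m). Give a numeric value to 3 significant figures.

T = −(ħ²/2m) d²/dx², so ⟨T⟩ = −(ħ²/2m) ∫ Ψ*·Ψ'' dx / ∫|Ψ|² dx; with m = 1.
Expand each integrand as polynomial × e^(−2γx²) and use ∫x^(2j)·e^(−2γx²) dx = (2j−1)!!/(4γ)^j · √(π/(2γ)), odd powers → 0; here √(π/(2γ)) = 0.75034. Differentiate with the product rule, d/dx e^(−γx²) = −2γx·e^(−γx²).
State is unnormalized: ∫|Ψ|² dx = 0.067235, and ∫Ψ*·(−ħ²/2m · Ψ'') dx = 0.28138, so ⟨T⟩ = 0.28138 / 0.067235.
⟨T⟩ = 4.1850.

4.19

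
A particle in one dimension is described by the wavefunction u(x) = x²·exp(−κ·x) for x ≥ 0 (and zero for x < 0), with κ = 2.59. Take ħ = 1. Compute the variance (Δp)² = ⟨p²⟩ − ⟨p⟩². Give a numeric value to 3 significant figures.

Compute ⟨p⟩ and ⟨p²⟩ separately; (Δp)² = ⟨p²⟩ − ⟨p⟩².
Differentiate x²·exp(−κ·x) with the product rule; every integrand then reduces to terms xʲ·e^(−2κx) on [0, ∞), with ∫₀^∞ xʲ·e^(−2κx) dx = j!/(2κ)^(j+1).
Normalization: ∫|u|² dx = 0.0064352.
⟨p⟩ = 0.0000 and ⟨p²⟩ = 2.2360.
(Δp)² = 2.2360 − (0.0000)² = 2.2360.

2.24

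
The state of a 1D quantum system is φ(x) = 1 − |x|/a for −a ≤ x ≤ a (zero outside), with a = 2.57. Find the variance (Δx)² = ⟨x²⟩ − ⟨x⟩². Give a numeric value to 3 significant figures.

0.660

Compute ⟨x⟩ and ⟨x²⟩ separately, then (Δx)² = ⟨x²⟩ − ⟨x⟩².
φ is even, so ∫ over [−a, a] = 2∫₀ᵃ with φ = 1 − x/a there: ∫₀ᵃ (1 − x/a)² dx = a/3, ∫₀ᵃ x²(1 − x/a)² dx = a³/30, ∫₀ᵃ x⁴(1 − x/a)² dx = a⁵/105.
Normalization: ∫|φ|² dx = 1.7133.
⟨x⟩ = 0.0000 and ⟨x²⟩ = 0.66049.
(Δx)² = 0.66049 − (0.0000)² = 0.66049.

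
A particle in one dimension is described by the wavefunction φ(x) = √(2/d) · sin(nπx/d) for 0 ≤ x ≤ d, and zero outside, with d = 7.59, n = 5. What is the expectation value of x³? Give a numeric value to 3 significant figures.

108.

⟨x³⟩ = ∫ x³·|φ|² dx (integrals over the domain).
With sin²θ = (1 − cos2θ)/2 on 0 ≤ x ≤ d: ∫sin²(nπx/d) dx = d/2, ∫x·sin²(nπx/d) dx = d²/4, ∫x²·sin²(nπx/d) dx = d³·(1/6 − 1/(4n²π²)); higher powers xᵏ the same way, integrating xᵏ·cos(2nπx/d) by parts.
⟨x³⟩ = 107.98.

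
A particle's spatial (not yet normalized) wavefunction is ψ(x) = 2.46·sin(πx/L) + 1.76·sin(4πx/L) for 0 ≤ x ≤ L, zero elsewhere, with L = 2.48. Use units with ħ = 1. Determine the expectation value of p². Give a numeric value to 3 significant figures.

9.75

p² ψ = −ħ² d²ψ/dx²; ⟨p²⟩ = −ħ² ∫ ψ*·ψ'' dx / ∫|ψ|² dx.
d²/dx² sin(jπx/L) = −(jπ/L)²·sin(jπx/L); on 0 ≤ x ≤ L, ∫sin²(jπx/L) dx = L/2 and ∫sin(jπx/L)·sin(lπx/L) dx = 0 for j ≠ l, so only diagonal terms survive in ∫|ψ|² and ∫ψ·ψ″; ∫ψ·ψ′ dx = [ψ²/2] between the walls = 0.
State is unnormalized: ∫|ψ|² dx = 11.345, and ∫ψ*·(−ħ² ψ'') dx = 110.66, so ⟨p²⟩ = 110.66 / 11.345.
⟨p²⟩ = 9.7542.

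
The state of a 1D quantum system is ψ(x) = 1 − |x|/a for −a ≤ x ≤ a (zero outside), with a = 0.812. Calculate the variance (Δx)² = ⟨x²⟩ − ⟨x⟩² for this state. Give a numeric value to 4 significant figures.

Compute ⟨x⟩ and ⟨x²⟩ separately, then (Δx)² = ⟨x²⟩ − ⟨x⟩².
ψ is even, so ∫ over [−a, a] = 2∫₀ᵃ with ψ = 1 − x/a there: ∫₀ᵃ (1 − x/a)² dx = a/3, ∫₀ᵃ x²(1 − x/a)² dx = a³/30, ∫₀ᵃ x⁴(1 − x/a)² dx = a⁵/105.
Normalization: ∫|ψ|² dx = 0.54133.
⟨x⟩ = 0.0000 and ⟨x²⟩ = 0.065934.
(Δx)² = 0.065934 − (0.0000)² = 0.065934.

0.06593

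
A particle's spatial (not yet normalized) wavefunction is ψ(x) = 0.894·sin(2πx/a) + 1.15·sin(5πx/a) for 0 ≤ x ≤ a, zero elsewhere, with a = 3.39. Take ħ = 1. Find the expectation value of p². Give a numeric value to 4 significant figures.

14.68

p² ψ = −ħ² d²ψ/dx²; ⟨p²⟩ = −ħ² ∫ ψ*·ψ'' dx / ∫|ψ|² dx.
d²/dx² sin(jπx/a) = −(jπ/a)²·sin(jπx/a); on 0 ≤ x ≤ a, ∫sin²(jπx/a) dx = a/2 and ∫sin(jπx/a)·sin(lπx/a) dx = 0 for j ≠ l, so only diagonal terms survive in ∫|ψ|² and ∫ψ·ψ″; ∫ψ·ψ′ dx = [ψ²/2] between the walls = 0.
State is unnormalized: ∫|ψ|² dx = 3.5963, and ∫ψ*·(−ħ² ψ'') dx = 52.783, so ⟨p²⟩ = 52.783 / 3.5963.
⟨p²⟩ = 14.677.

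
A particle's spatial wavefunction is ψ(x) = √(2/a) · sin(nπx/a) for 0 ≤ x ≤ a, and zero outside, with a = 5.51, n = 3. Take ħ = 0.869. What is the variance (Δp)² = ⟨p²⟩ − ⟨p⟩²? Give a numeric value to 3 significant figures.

Compute ⟨p⟩ and ⟨p²⟩ separately; (Δp)² = ⟨p²⟩ − ⟨p⟩².
d/dx sin(nπx/a) = (nπ/a)·cos(nπx/a) and d²/dx² sin(nπx/a) = −(nπ/a)²·sin(nπx/a); on 0 ≤ x ≤ a, ∫sin²(nπx/a) dx = a/2 and ∫sin(nπx/a)·cos(nπx/a) dx = 0.
⟨p⟩ = 0.0000 and ⟨p²⟩ = 2.2094.
(Δp)² = 2.2094 − (0.0000)² = 2.2094.

2.21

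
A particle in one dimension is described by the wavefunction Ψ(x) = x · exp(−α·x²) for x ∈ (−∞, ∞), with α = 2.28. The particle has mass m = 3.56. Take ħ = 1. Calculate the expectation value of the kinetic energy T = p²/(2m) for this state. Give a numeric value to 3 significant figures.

T = −(ħ²/2m) d²/dx², so ⟨T⟩ = −(ħ²/2m) ∫ Ψ*·Ψ'' dx / ∫|Ψ|² dx; with m = 3.56.
Expand each integrand as polynomial × e^(−2αx²) and use ∫x^(2j)·e^(−2αx²) dx = (2j−1)!!/(4α)^j · √(π/(2α)), odd powers → 0; here √(π/(2α)) = 0.83003. Differentiate with the product rule, d/dx e^(−αx²) = −2αx·e^(−αx²).
State is unnormalized: ∫|Ψ|² dx = 0.091012, and ∫Ψ*·(−ħ²/2m · Ψ'') dx = 0.087433, so ⟨T⟩ = 0.087433 / 0.091012.
⟨T⟩ = 0.96067.

0.961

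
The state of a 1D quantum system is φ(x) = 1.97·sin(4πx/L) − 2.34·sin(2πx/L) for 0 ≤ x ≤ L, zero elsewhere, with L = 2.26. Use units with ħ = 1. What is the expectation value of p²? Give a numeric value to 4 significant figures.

17.35

p² φ = −ħ² d²φ/dx²; ⟨p²⟩ = −ħ² ∫ φ*·φ'' dx / ∫|φ|² dx.
d²/dx² sin(jπx/L) = −(jπ/L)²·sin(jπx/L); on 0 ≤ x ≤ L, ∫sin²(jπx/L) dx = L/2 and ∫sin(jπx/L)·sin(lπx/L) dx = 0 for j ≠ l, so only diagonal terms survive in ∫|φ|² and ∫φ·φ″; ∫φ·φ′ dx = [φ²/2] between the walls = 0.
State is unnormalized: ∫|φ|² dx = 10.573, and ∫φ*·(−ħ² φ'') dx = 183.41, so ⟨p²⟩ = 183.41 / 10.573.
⟨p²⟩ = 17.347.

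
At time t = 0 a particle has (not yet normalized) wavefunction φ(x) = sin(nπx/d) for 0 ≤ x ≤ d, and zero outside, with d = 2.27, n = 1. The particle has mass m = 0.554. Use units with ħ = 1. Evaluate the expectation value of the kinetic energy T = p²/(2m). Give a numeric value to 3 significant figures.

1.73

T = −(ħ²/2m) d²/dx², so ⟨T⟩ = −(ħ²/2m) ∫ φ*·φ'' dx / ∫|φ|² dx; with m = 0.554.
d/dx sin(nπx/d) = (nπ/d)·cos(nπx/d) and d²/dx² sin(nπx/d) = −(nπ/d)²·sin(nπx/d); on 0 ≤ x ≤ d, ∫sin²(nπx/d) dx = d/2 and ∫sin(nπx/d)·cos(nπx/d) dx = 0.
State is unnormalized: ∫|φ|² dx = 1.1350, and ∫φ*·(−ħ²/2m · φ'') dx = 1.9620, so ⟨T⟩ = 1.9620 / 1.1350.
⟨T⟩ = 1.7287.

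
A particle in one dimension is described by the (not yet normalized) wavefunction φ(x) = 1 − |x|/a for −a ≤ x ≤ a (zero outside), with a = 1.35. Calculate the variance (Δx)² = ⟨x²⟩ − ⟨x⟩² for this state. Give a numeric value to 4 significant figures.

Compute ⟨x⟩ and ⟨x²⟩ separately, then (Δx)² = ⟨x²⟩ − ⟨x⟩².
φ is even, so ∫ over [−a, a] = 2∫₀ᵃ with φ = 1 − x/a there: ∫₀ᵃ (1 − x/a)² dx = a/3, ∫₀ᵃ x²(1 − x/a)² dx = a³/30, ∫₀ᵃ x⁴(1 − x/a)² dx = a⁵/105.
Normalization: ∫|φ|² dx = 0.90000.
⟨x⟩ = 0.0000 and ⟨x²⟩ = 0.18225.
(Δx)² = 0.18225 − (0.0000)² = 0.18225.

0.1823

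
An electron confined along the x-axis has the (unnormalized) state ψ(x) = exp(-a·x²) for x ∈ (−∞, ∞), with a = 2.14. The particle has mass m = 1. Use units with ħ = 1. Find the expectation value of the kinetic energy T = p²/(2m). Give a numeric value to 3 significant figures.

1.07

T = −(ħ²/2m) d²/dx², so ⟨T⟩ = −(ħ²/2m) ∫ ψ*·ψ'' dx / ∫|ψ|² dx; with m = 1.
Gaussian moments: ∫x^(2j)·e^(−2ax²) dx = (2j−1)!!/(4a)^j · √(π/(2a)), odd powers integrate to 0; here √(π/(2a)) = 0.85675. Derivatives: d/dx e^(−ax²) = −2ax·e^(−ax²), d²/dx² e^(−ax²) = (4a²x² − 2a)·e^(−ax²).
State is unnormalized: ∫|ψ|² dx = 0.85675, and ∫ψ*·(−ħ²/2m · ψ'') dx = 0.91672, so ⟨T⟩ = 0.91672 / 0.85675.
⟨T⟩ = 1.0700.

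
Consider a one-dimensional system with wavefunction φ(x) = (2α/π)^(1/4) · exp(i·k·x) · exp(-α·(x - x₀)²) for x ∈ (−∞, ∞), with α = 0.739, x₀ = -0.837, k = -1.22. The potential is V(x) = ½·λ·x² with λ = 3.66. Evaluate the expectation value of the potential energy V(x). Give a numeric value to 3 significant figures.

⟨V⟩ = ∫ V(x)·|φ|² dx.
Gaussian moments (u = x − x₀): ∫u^(2j)·e^(−2αu²) du = (2j−1)!!/(4α)^j · √(π/(2α)), odd powers integrate to 0; here √(π/(2α)) = 1.4579.
⟨V⟩ = 1.9011.

1.90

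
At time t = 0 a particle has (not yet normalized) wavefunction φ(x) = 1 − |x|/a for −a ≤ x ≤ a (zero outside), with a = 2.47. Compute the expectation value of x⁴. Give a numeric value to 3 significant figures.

⟨x⁴⟩ = ∫ x⁴·|φ|² dx / ∫|φ|² dx (integrals over the domain).
φ is even, so ∫ over [−a, a] = 2∫₀ᵃ with φ = 1 − x/a there: ∫₀ᵃ (1 − x/a)² dx = a/3, ∫₀ᵃ x²(1 − x/a)² dx = a³/30, ∫₀ᵃ x⁴(1 − x/a)² dx = a⁵/105.
State is unnormalized: ∫|φ|² dx = 1.6467, and ∫φ*·x⁴·φ dx = 1.7512, so ⟨x⁴⟩ = 1.7512 / 1.6467.
⟨x⁴⟩ = 1.0635.

1.06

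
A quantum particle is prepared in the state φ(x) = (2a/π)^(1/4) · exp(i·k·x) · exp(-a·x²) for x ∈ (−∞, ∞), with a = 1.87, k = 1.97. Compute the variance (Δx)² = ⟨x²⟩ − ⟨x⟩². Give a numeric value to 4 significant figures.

0.1337

Compute ⟨x⟩ and ⟨x²⟩ separately, then (Δx)² = ⟨x²⟩ − ⟨x⟩².
Gaussian moments: ∫x^(2j)·e^(−2ax²) dx = (2j−1)!!/(4a)^j · √(π/(2a)), odd powers integrate to 0; here √(π/(2a)) = 0.91651.
⟨x⟩ = 0.0000 and ⟨x²⟩ = 0.13369.
(Δx)² = 0.13369 − (0.0000)² = 0.13369.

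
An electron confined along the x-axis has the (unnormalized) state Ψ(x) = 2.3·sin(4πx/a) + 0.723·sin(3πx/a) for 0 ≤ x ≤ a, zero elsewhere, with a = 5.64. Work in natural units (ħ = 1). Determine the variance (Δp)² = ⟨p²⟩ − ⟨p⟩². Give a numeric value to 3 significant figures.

4.77

Compute ⟨p⟩ and ⟨p²⟩ separately; (Δp)² = ⟨p²⟩ − ⟨p⟩².
d²/dx² sin(jπx/a) = −(jπ/a)²·sin(jπx/a); on 0 ≤ x ≤ a, ∫sin²(jπx/a) dx = a/2 and ∫sin(jπx/a)·sin(lπx/a) dx = 0 for j ≠ l, so only diagonal terms survive in ∫|Ψ|² and ∫Ψ·Ψ″; ∫Ψ·Ψ′ dx = [Ψ²/2] between the walls = 0.
Normalization: ∫|Ψ|² dx = 16.392.
⟨p⟩ = 0.0000 and ⟨p²⟩ = 4.7690.
(Δp)² = 4.7690 − (0.0000)² = 4.7690.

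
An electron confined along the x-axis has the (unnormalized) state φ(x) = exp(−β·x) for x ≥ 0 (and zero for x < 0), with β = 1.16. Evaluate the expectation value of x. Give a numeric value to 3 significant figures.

⟨x⟩ = ∫ x·|φ|² dx / ∫|φ|² dx (integrals over the domain).
Every integrand reduces to terms xʲ·e^(−2βx) on [0, ∞); use ∫₀^∞ xʲ·e^(−2βx) dx = j!/(2β)^(j+1).
State is unnormalized: ∫|φ|² dx = 0.43103, and ∫φ*·x·φ dx = 0.18579, so ⟨x⟩ = 0.18579 / 0.43103.
⟨x⟩ = 0.43103.

0.431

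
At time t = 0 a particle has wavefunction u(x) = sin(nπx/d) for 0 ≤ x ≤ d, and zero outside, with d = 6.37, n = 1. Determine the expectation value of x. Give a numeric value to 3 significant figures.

⟨x⟩ = ∫ x·|u|² dx / ∫|u|² dx (integrals over the domain).
With sin²θ = (1 − cos2θ)/2 on 0 ≤ x ≤ d: ∫sin²(nπx/d) dx = d/2, ∫x·sin²(nπx/d) dx = d²/4, ∫x²·sin²(nπx/d) dx = d³·(1/6 − 1/(4n²π²)); higher powers xᵏ the same way, integrating xᵏ·cos(2nπx/d) by parts.
State is unnormalized: ∫|u|² dx = 3.1850, and ∫u*·x·u dx = 10.144, so ⟨x⟩ = 10.144 / 3.1850.
⟨x⟩ = 3.1850.

3.19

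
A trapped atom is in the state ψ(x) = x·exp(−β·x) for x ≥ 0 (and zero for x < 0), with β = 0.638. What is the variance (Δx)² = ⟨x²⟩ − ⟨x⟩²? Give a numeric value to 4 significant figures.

1.843

Compute ⟨x⟩ and ⟨x²⟩ separately, then (Δx)² = ⟨x²⟩ − ⟨x⟩².
Every integrand reduces to terms xʲ·e^(−2βx) on [0, ∞); use ∫₀^∞ xʲ·e^(−2βx) dx = j!/(2β)^(j+1).
Normalization: ∫|ψ|² dx = 0.96267.
⟨x⟩ = 2.3511 and ⟨x²⟩ = 7.3702.
(Δx)² = 7.3702 − (2.3511)² = 1.8426.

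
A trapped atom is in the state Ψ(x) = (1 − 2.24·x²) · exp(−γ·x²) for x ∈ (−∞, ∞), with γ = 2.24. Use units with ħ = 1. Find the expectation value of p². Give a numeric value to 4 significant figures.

6.313

p² Ψ = −ħ² d²Ψ/dx²; ⟨p²⟩ = −ħ² ∫ Ψ*·Ψ'' dx / ∫|Ψ|² dx.
Expand each integrand as polynomial × e^(−2γx²) and use ∫x^(2j)·e^(−2γx²) dx = (2j−1)!!/(4γ)^j · √(π/(2γ)), odd powers → 0; here √(π/(2γ)) = 0.83741. Differentiate with the product rule, d/dx e^(−γx²) = −2γx·e^(−γx²).
State is unnormalized: ∫|Ψ|² dx = 0.57572, and ∫Ψ*·(−ħ² Ψ'') dx = 3.6343, so ⟨p²⟩ = 3.6343 / 0.57572.
⟨p²⟩ = 6.3127.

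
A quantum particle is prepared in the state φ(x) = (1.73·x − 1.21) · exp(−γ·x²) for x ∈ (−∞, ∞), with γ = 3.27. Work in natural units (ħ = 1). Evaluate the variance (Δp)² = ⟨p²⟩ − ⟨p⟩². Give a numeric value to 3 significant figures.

Compute ⟨p⟩ and ⟨p²⟩ separately; (Δp)² = ⟨p²⟩ − ⟨p⟩².
Expand each integrand as polynomial × e^(−2γx²) and use ∫x^(2j)·e^(−2γx²) dx = (2j−1)!!/(4γ)^j · √(π/(2γ)), odd powers → 0; here √(π/(2γ)) = 0.69308. Differentiate with the product rule, d/dx e^(−γx²) = −2γx·e^(−γx²).
Normalization: ∫|φ|² dx = 1.1733.
⟨p⟩ = 0.0000 and ⟨p²⟩ = 4.1539.
(Δp)² = 4.1539 − (0.0000)² = 4.1539.

4.15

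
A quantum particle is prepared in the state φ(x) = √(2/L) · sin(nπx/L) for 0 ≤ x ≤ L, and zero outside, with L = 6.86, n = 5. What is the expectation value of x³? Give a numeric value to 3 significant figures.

79.7

⟨x³⟩ = ∫ x³·|φ|² dx (integrals over the domain).
With sin²θ = (1 − cos2θ)/2 on 0 ≤ x ≤ L: ∫sin²(nπx/L) dx = L/2, ∫x·sin²(nπx/L) dx = L²/4, ∫x²·sin²(nπx/L) dx = L³·(1/6 − 1/(4n²π²)); higher powers xᵏ the same way, integrating xᵏ·cos(2nπx/L) by parts.
⟨x³⟩ = 79.726.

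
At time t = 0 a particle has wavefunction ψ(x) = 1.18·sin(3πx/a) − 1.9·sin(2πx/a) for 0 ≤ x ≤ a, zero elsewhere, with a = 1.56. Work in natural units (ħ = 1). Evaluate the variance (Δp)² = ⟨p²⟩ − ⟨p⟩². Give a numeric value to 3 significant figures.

21.9

Compute ⟨p⟩ and ⟨p²⟩ separately; (Δp)² = ⟨p²⟩ − ⟨p⟩².
d²/dx² sin(jπx/a) = −(jπ/a)²·sin(jπx/a); on 0 ≤ x ≤ a, ∫sin²(jπx/a) dx = a/2 and ∫sin(jπx/a)·sin(lπx/a) dx = 0 for j ≠ l, so only diagonal terms survive in ∫|ψ|² and ∫ψ·ψ″; ∫ψ·ψ′ dx = [ψ²/2] between the walls = 0.
Normalization: ∫|ψ|² dx = 3.9019.
⟨p⟩ = 0.0000 and ⟨p²⟩ = 21.866.
(Δp)² = 21.866 − (0.0000)² = 21.866.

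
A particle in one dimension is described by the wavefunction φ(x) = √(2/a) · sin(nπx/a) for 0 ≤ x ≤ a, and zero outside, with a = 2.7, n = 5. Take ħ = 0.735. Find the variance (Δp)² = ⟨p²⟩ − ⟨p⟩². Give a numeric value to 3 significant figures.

18.3

Compute ⟨p⟩ and ⟨p²⟩ separately; (Δp)² = ⟨p²⟩ − ⟨p⟩².
d/dx sin(nπx/a) = (nπ/a)·cos(nπx/a) and d²/dx² sin(nπx/a) = −(nπ/a)²·sin(nπx/a); on 0 ≤ x ≤ a, ∫sin²(nπx/a) dx = a/2 and ∫sin(nπx/a)·cos(nπx/a) dx = 0.
⟨p⟩ = 0.0000 and ⟨p²⟩ = 18.285.
(Δp)² = 18.285 − (0.0000)² = 18.285.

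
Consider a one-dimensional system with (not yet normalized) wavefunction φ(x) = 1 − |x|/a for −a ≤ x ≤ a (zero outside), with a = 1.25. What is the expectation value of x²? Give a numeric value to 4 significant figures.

⟨x²⟩ = ∫ x²·|φ|² dx / ∫|φ|² dx (integrals over the domain).
φ is even, so ∫ over [−a, a] = 2∫₀ᵃ with φ = 1 − x/a there: ∫₀ᵃ (1 − x/a)² dx = a/3, ∫₀ᵃ x²(1 − x/a)² dx = a³/30, ∫₀ᵃ x⁴(1 − x/a)² dx = a⁵/105.
State is unnormalized: ∫|φ|² dx = 0.83333, and ∫φ*·x²·φ dx = 0.13021, so ⟨x²⟩ = 0.13021 / 0.83333.
⟨x²⟩ = 0.15625.

0.1563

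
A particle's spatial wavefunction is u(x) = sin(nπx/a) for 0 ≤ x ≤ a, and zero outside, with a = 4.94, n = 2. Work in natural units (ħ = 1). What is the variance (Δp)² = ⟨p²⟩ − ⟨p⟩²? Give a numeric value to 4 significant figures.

Compute ⟨p⟩ and ⟨p²⟩ separately; (Δp)² = ⟨p²⟩ − ⟨p⟩².
d/dx sin(nπx/a) = (nπ/a)·cos(nπx/a) and d²/dx² sin(nπx/a) = −(nπ/a)²·sin(nπx/a); on 0 ≤ x ≤ a, ∫sin²(nπx/a) dx = a/2 and ∫sin(nπx/a)·cos(nπx/a) dx = 0.
Normalization: ∫|u|² dx = 2.4700.
⟨p⟩ = 0.0000 and ⟨p²⟩ = 1.6177.
(Δp)² = 1.6177 − (0.0000)² = 1.6177.

1.618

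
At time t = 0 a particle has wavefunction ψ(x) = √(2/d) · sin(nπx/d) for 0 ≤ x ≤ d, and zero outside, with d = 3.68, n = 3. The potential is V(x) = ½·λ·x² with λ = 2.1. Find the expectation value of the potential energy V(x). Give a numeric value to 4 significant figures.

⟨V⟩ = ∫ V(x)·|ψ|² dx.
With sin²θ = (1 − cos2θ)/2 on 0 ≤ x ≤ d: ∫sin²(nπx/d) dx = d/2, ∫x·sin²(nπx/d) dx = d²/4, ∫x²·sin²(nπx/d) dx = d³·(1/6 − 1/(4n²π²)); higher powers xᵏ the same way, integrating xᵏ·cos(2nπx/d) by parts.
⟨V⟩ = 4.6598.

4.660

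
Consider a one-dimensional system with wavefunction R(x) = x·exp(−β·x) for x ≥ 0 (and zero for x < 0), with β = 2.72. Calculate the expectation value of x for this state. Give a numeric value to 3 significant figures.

⟨x⟩ = ∫ x·|R|² dx / ∫|R|² dx (integrals over the domain).
Every integrand reduces to terms xʲ·e^(−2βx) on [0, ∞); use ∫₀^∞ xʲ·e^(−2βx) dx = j!/(2β)^(j+1).
State is unnormalized: ∫|R|² dx = 0.012423, and ∫R*·x·R dx = 0.0068510, so ⟨x⟩ = 0.0068510 / 0.012423.
⟨x⟩ = 0.55147.

0.551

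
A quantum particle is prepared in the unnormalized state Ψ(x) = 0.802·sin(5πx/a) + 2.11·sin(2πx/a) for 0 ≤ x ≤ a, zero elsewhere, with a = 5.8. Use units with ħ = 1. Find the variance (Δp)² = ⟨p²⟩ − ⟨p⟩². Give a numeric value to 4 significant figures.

1.951

Compute ⟨p⟩ and ⟨p²⟩ separately; (Δp)² = ⟨p²⟩ − ⟨p⟩².
d²/dx² sin(jπx/a) = −(jπ/a)²·sin(jπx/a); on 0 ≤ x ≤ a, ∫sin²(jπx/a) dx = a/2 and ∫sin(jπx/a)·sin(lπx/a) dx = 0 for j ≠ l, so only diagonal terms survive in ∫|Ψ|² and ∫Ψ·Ψ″; ∫Ψ·Ψ′ dx = [Ψ²/2] between the walls = 0.
Normalization: ∫|Ψ|² dx = 14.776.
⟨p⟩ = 0.0000 and ⟨p²⟩ = 1.9513.
(Δp)² = 1.9513 − (0.0000)² = 1.9513.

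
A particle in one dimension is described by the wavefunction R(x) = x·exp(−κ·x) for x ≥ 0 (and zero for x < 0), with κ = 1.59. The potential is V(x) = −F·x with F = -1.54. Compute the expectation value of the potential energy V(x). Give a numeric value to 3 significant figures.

⟨V⟩ = ∫ V(x)·|R|² dx / ∫|R|² dx.
Every integrand reduces to terms xʲ·e^(−2κx) on [0, ∞); use ∫₀^∞ xʲ·e^(−2κx) dx = j!/(2κ)^(j+1).
State is unnormalized: ∫|R|² dx = 0.062194, and ∫R*·V(x)·R dx = 0.090357, so ⟨V⟩ = 0.090357 / 0.062194.
⟨V⟩ = 1.4528.

1.45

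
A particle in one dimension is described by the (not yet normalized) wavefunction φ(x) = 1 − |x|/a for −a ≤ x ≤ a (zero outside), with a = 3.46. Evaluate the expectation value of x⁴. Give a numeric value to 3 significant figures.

⟨x⁴⟩ = ∫ x⁴·|φ|² dx / ∫|φ|² dx (integrals over the domain).
φ is even, so ∫ over [−a, a] = 2∫₀ᵃ with φ = 1 − x/a there: ∫₀ᵃ (1 − x/a)² dx = a/3, ∫₀ᵃ x²(1 − x/a)² dx = a³/30, ∫₀ᵃ x⁴(1 − x/a)² dx = a⁵/105.
State is unnormalized: ∫|φ|² dx = 2.3067, and ∫φ*·x⁴·φ dx = 9.4454, so ⟨x⁴⟩ = 9.4454 / 2.3067.
⟨x⁴⟩ = 4.0948.

4.09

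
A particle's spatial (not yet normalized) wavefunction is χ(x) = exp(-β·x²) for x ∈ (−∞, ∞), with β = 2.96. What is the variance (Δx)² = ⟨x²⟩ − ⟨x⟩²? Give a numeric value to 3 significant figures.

Compute ⟨x⟩ and ⟨x²⟩ separately, then (Δx)² = ⟨x²⟩ − ⟨x⟩².
Gaussian moments: ∫x^(2j)·e^(−2βx²) dx = (2j−1)!!/(4β)^j · √(π/(2β)), odd powers integrate to 0; here √(π/(2β)) = 0.72847.
Normalization: ∫|χ|² dx = 0.72847.
⟨x⟩ = 0.0000 and ⟨x²⟩ = 0.084459.
(Δx)² = 0.084459 − (0.0000)² = 0.084459.

0.0845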